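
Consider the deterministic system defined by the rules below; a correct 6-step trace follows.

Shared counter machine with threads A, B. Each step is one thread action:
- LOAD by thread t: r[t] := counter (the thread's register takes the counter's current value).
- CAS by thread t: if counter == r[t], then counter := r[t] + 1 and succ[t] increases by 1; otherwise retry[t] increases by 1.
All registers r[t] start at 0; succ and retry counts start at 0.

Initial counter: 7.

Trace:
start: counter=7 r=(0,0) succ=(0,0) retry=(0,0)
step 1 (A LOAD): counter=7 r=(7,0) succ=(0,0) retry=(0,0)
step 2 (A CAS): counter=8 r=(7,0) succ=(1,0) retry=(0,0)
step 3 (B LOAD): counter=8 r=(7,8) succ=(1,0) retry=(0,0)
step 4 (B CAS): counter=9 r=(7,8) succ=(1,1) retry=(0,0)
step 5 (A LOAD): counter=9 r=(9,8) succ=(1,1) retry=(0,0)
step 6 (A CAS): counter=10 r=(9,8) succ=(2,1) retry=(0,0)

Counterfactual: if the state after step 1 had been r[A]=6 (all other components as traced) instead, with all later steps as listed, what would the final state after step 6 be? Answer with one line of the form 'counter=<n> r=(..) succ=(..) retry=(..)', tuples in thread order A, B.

counter=9 r=(8,7) succ=(1,1) retry=(1,0)

state after step 1 := counter=7 r=(6,0) succ=(0,0) retry=(0,0)
step 2 (A CAS): counter=7 r=(6,0) succ=(0,0) retry=(1,0)
step 3 (B LOAD): counter=7 r=(6,7) succ=(0,0) retry=(1,0)
step 4 (B CAS): counter=8 r=(6,7) succ=(0,1) retry=(1,0)
step 5 (A LOAD): counter=8 r=(8,7) succ=(0,1) retry=(1,0)
step 6 (A CAS): counter=9 r=(8,7) succ=(1,1) retry=(1,0)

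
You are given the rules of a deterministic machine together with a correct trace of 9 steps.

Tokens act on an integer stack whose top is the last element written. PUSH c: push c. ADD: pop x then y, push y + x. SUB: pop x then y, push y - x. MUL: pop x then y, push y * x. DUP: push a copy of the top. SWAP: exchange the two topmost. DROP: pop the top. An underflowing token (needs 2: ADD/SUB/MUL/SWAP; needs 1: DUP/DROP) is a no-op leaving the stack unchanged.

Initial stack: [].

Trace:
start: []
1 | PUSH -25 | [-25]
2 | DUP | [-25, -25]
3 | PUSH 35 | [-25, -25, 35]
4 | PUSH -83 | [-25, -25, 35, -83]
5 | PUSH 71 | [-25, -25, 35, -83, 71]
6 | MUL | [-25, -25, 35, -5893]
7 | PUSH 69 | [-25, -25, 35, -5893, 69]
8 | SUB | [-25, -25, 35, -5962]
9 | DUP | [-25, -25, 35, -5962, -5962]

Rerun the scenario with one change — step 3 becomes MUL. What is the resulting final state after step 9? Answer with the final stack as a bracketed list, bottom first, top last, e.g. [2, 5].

[625, -5962, -5962]

(re-executing from step 3 with the substitution; state before step 3: [-25, -25])
3 | MUL | [625]
4 | PUSH -83 | [625, -83]
5 | PUSH 71 | [625, -83, 71]
6 | MUL | [625, -5893]
7 | PUSH 69 | [625, -5893, 69]
8 | SUB | [625, -5962]
9 | DUP | [625, -5962, -5962]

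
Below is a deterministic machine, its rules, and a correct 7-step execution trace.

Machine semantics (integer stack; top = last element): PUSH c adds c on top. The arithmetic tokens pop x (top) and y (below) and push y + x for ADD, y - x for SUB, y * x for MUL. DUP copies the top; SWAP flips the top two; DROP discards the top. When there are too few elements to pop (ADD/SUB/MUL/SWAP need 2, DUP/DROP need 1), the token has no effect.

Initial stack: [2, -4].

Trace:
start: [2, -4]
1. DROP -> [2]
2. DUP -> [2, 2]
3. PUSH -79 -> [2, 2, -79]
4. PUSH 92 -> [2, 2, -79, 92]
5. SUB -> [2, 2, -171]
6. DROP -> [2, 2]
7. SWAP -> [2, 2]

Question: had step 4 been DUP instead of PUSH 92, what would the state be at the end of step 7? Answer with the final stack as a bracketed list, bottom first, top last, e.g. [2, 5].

[2, 2]

(re-executing from step 4 with the substitution; state before step 4: [2, 2, -79])
4. DUP -> [2, 2, -79, -79]
5. SUB -> [2, 2, 0]
6. DROP -> [2, 2]
7. SWAP -> [2, 2]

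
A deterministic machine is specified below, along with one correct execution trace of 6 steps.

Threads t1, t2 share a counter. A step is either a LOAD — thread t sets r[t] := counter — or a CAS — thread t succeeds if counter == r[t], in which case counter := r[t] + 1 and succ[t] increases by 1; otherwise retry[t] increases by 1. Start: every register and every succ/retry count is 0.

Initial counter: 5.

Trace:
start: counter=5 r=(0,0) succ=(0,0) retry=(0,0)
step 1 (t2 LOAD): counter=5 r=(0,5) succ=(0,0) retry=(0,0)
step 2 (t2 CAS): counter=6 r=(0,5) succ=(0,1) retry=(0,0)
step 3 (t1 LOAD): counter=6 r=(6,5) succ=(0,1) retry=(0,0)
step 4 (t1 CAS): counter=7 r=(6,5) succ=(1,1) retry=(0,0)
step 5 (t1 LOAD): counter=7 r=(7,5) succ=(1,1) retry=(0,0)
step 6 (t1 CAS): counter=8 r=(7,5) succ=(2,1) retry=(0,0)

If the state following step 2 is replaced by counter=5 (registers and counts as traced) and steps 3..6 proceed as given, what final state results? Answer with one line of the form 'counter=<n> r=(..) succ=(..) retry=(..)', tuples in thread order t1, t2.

state after step 2 := counter=5 r=(0,5) succ=(0,1) retry=(0,0)
step 3 (t1 LOAD): counter=5 r=(5,5) succ=(0,1) retry=(0,0)
step 4 (t1 CAS): counter=6 r=(5,5) succ=(1,1) retry=(0,0)
step 5 (t1 LOAD): counter=6 r=(6,5) succ=(1,1) retry=(0,0)
step 6 (t1 CAS): counter=7 r=(6,5) succ=(2,1) retry=(0,0)

counter=7 r=(6,5) succ=(2,1) retry=(0,0)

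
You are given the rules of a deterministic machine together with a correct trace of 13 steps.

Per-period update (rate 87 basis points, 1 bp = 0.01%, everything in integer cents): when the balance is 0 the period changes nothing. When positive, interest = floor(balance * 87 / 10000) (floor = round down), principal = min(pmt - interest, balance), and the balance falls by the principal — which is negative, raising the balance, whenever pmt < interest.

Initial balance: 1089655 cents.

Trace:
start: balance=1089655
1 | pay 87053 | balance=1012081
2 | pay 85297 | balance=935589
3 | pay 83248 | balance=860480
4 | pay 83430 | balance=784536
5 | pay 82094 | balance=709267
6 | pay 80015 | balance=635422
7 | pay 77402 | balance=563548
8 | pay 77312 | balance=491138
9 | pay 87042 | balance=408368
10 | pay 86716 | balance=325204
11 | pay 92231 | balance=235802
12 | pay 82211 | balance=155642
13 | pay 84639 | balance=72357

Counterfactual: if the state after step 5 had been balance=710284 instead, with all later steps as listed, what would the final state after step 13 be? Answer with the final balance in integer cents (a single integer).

state after step 5 := balance=710284
6 | pay 80015 | balance=636448
7 | pay 77402 | balance=564583
8 | pay 77312 | balance=492182
9 | pay 87042 | balance=409421
10 | pay 86716 | balance=326266
11 | pay 92231 | balance=236873
12 | pay 82211 | balance=156722
13 | pay 84639 | balance=73446

73446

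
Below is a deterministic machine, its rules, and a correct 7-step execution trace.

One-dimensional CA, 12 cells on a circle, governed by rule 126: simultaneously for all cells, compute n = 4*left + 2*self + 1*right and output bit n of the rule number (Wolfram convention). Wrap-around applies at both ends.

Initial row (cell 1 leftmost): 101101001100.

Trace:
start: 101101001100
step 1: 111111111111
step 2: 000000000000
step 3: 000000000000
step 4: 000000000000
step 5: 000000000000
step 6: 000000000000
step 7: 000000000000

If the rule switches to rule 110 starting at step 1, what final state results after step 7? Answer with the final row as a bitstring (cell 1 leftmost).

(re-executing steps 1..7 under rule 110; state before step 1: 101101001100)
step 1: 111111011101
step 2: 000001110111
step 3: 000011011101
step 4: 000111110111
step 5: 001100011101
step 6: 011100110111
step 7: 110101111101

110101111101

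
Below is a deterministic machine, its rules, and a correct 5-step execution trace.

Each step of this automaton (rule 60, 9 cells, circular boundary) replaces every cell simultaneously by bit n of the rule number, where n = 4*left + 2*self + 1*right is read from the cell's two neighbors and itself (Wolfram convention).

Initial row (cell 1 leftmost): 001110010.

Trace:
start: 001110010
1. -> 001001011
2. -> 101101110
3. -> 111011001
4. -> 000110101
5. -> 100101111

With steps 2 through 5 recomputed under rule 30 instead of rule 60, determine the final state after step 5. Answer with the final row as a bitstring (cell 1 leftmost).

(re-executing steps 2..5 under rule 30; state before step 2: 001001011)
2. -> 111111010
3. -> 100000010
4. -> 110000110
5. -> 101001100

101001100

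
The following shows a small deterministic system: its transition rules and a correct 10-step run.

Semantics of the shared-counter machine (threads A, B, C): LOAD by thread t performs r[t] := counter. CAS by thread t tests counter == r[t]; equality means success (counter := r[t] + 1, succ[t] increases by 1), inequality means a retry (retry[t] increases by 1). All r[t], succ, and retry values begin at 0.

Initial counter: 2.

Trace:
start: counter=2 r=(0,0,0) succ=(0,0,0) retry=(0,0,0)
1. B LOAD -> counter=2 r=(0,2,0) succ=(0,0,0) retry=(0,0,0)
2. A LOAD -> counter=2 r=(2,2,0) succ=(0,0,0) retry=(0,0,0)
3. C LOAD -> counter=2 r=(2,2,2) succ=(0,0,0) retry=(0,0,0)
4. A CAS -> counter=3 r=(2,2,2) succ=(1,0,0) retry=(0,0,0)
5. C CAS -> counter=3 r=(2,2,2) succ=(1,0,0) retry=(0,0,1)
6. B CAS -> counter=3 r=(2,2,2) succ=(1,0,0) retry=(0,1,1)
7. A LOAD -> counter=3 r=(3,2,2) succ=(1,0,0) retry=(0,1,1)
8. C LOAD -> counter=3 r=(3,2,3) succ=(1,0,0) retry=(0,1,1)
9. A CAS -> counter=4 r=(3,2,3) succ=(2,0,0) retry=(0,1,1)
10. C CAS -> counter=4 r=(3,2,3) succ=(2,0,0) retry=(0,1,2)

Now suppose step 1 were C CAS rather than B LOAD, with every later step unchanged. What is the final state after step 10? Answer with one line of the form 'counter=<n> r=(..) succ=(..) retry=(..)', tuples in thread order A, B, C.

counter=4 r=(3,0,3) succ=(2,0,0) retry=(0,1,3)

(re-executing from step 1 with the substitution; state before step 1: counter=2 r=(0,0,0) succ=(0,0,0) retry=(0,0,0))
1. C CAS -> counter=2 r=(0,0,0) succ=(0,0,0) retry=(0,0,1)
2. A LOAD -> counter=2 r=(2,0,0) succ=(0,0,0) retry=(0,0,1)
3. C LOAD -> counter=2 r=(2,0,2) succ=(0,0,0) retry=(0,0,1)
4. A CAS -> counter=3 r=(2,0,2) succ=(1,0,0) retry=(0,0,1)
5. C CAS -> counter=3 r=(2,0,2) succ=(1,0,0) retry=(0,0,2)
6. B CAS -> counter=3 r=(2,0,2) succ=(1,0,0) retry=(0,1,2)
7. A LOAD -> counter=3 r=(3,0,2) succ=(1,0,0) retry=(0,1,2)
8. C LOAD -> counter=3 r=(3,0,3) succ=(1,0,0) retry=(0,1,2)
9. A CAS -> counter=4 r=(3,0,3) succ=(2,0,0) retry=(0,1,2)
10. C CAS -> counter=4 r=(3,0,3) succ=(2,0,0) retry=(0,1,3)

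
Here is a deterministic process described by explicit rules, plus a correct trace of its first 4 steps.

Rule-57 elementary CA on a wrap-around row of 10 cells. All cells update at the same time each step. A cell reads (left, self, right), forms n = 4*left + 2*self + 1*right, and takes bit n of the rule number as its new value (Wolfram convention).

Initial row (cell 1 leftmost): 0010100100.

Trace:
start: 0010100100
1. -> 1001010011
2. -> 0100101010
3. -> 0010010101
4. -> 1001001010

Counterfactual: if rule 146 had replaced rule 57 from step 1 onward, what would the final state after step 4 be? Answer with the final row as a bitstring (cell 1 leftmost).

0000101101

(re-executing steps 1..4 under rule 146; state before step 1: 0010100100)
1. -> 0100011010
2. -> 1010100001
3. -> 0000010010
4. -> 0000101101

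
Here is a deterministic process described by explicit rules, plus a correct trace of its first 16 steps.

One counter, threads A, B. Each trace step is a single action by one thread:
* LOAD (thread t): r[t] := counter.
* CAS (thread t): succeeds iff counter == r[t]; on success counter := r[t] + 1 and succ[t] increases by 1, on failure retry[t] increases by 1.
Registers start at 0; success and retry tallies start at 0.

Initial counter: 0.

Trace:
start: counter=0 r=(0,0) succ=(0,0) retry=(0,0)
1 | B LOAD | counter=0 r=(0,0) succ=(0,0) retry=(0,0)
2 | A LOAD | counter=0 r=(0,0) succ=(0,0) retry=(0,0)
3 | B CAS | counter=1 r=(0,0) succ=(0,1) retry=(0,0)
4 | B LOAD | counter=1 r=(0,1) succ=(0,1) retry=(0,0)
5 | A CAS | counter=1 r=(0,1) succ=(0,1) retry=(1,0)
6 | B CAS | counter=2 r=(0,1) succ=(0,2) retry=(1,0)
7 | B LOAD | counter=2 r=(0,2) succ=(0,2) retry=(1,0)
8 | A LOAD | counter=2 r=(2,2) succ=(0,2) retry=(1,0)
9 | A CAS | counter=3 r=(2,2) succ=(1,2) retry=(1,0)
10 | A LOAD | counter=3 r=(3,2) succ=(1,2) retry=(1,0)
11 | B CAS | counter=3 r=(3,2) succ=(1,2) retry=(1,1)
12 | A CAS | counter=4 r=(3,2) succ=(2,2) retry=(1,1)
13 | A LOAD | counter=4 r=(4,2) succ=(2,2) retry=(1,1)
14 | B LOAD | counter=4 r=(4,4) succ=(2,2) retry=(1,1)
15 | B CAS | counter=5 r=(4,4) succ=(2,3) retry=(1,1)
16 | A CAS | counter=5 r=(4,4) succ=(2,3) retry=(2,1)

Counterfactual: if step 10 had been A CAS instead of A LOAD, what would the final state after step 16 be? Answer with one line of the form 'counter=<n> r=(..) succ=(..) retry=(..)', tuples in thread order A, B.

counter=4 r=(3,3) succ=(1,3) retry=(4,1)

(re-executing from step 10 with the substitution; state before step 10: counter=3 r=(2,2) succ=(1,2) retry=(1,0))
10 | A CAS | counter=3 r=(2,2) succ=(1,2) retry=(2,0)
11 | B CAS | counter=3 r=(2,2) succ=(1,2) retry=(2,1)
12 | A CAS | counter=3 r=(2,2) succ=(1,2) retry=(3,1)
13 | A LOAD | counter=3 r=(3,2) succ=(1,2) retry=(3,1)
14 | B LOAD | counter=3 r=(3,3) succ=(1,2) retry=(3,1)
15 | B CAS | counter=4 r=(3,3) succ=(1,3) retry=(3,1)
16 | A CAS | counter=4 r=(3,3) succ=(1,3) retry=(4,1)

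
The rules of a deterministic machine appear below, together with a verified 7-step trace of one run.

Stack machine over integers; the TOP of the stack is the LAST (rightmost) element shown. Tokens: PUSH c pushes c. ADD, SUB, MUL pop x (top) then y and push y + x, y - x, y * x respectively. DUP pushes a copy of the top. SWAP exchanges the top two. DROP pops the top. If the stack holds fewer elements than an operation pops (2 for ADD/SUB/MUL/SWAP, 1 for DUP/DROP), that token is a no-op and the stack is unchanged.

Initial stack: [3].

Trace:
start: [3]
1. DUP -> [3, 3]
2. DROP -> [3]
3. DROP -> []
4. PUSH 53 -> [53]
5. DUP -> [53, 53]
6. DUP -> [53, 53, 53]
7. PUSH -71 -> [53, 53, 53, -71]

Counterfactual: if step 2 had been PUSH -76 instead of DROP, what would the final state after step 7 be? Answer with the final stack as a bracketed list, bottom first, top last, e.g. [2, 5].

[3, 3, 53, 53, 53, -71]

(re-executing from step 2 with the substitution; state before step 2: [3, 3])
2. PUSH -76 -> [3, 3, -76]
3. DROP -> [3, 3]
4. PUSH 53 -> [3, 3, 53]
5. DUP -> [3, 3, 53, 53]
6. DUP -> [3, 3, 53, 53, 53]
7. PUSH -71 -> [3, 3, 53, 53, 53, -71]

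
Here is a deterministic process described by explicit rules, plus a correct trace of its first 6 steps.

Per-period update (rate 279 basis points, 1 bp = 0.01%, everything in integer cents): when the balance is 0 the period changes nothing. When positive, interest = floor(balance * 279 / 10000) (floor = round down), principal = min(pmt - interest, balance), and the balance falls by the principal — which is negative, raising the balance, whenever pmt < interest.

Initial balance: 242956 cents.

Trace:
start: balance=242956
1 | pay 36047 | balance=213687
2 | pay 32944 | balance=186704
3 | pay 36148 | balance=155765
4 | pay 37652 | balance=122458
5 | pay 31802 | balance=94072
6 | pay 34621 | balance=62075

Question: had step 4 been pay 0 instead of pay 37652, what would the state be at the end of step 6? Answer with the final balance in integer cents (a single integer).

(re-executing from step 4 with the substitution; state before step 4: balance=155765)
4 | pay 0 | balance=160110
5 | pay 31802 | balance=132775
6 | pay 34621 | balance=101858

101858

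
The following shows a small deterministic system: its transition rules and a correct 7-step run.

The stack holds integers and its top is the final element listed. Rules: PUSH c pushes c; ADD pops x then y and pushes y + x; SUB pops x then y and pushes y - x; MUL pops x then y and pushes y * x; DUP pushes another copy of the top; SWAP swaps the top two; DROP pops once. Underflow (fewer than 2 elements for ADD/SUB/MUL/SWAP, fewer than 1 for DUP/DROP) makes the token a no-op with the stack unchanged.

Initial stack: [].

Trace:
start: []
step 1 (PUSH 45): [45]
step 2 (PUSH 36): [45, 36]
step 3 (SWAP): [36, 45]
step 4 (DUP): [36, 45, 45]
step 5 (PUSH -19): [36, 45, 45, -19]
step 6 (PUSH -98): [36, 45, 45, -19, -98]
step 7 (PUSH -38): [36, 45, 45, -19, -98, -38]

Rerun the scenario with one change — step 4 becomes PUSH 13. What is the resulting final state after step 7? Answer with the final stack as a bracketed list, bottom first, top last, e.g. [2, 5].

(re-executing from step 4 with the substitution; state before step 4: [36, 45])
step 4 (PUSH 13): [36, 45, 13]
step 5 (PUSH -19): [36, 45, 13, -19]
step 6 (PUSH -98): [36, 45, 13, -19, -98]
step 7 (PUSH -38): [36, 45, 13, -19, -98, -38]

[36, 45, 13, -19, -98, -38]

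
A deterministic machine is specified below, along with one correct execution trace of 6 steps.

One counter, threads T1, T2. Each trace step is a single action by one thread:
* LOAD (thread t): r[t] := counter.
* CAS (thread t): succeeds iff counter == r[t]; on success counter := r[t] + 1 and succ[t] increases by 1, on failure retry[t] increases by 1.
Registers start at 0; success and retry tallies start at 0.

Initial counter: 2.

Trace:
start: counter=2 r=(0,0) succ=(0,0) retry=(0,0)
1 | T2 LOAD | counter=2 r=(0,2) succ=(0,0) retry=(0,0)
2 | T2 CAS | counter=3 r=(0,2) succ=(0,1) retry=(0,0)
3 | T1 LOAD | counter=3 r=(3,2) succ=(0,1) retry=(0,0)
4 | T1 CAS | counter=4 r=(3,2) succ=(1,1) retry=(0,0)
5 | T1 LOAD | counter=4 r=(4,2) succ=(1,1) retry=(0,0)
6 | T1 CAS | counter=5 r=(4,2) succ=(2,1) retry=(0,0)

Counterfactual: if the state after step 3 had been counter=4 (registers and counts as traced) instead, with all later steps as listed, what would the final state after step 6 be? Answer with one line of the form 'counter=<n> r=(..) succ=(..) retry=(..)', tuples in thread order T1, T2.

counter=5 r=(4,2) succ=(1,1) retry=(1,0)

state after step 3 := counter=4 r=(3,2) succ=(0,1) retry=(0,0)
4 | T1 CAS | counter=4 r=(3,2) succ=(0,1) retry=(1,0)
5 | T1 LOAD | counter=4 r=(4,2) succ=(0,1) retry=(1,0)
6 | T1 CAS | counter=5 r=(4,2) succ=(1,1) retry=(1,0)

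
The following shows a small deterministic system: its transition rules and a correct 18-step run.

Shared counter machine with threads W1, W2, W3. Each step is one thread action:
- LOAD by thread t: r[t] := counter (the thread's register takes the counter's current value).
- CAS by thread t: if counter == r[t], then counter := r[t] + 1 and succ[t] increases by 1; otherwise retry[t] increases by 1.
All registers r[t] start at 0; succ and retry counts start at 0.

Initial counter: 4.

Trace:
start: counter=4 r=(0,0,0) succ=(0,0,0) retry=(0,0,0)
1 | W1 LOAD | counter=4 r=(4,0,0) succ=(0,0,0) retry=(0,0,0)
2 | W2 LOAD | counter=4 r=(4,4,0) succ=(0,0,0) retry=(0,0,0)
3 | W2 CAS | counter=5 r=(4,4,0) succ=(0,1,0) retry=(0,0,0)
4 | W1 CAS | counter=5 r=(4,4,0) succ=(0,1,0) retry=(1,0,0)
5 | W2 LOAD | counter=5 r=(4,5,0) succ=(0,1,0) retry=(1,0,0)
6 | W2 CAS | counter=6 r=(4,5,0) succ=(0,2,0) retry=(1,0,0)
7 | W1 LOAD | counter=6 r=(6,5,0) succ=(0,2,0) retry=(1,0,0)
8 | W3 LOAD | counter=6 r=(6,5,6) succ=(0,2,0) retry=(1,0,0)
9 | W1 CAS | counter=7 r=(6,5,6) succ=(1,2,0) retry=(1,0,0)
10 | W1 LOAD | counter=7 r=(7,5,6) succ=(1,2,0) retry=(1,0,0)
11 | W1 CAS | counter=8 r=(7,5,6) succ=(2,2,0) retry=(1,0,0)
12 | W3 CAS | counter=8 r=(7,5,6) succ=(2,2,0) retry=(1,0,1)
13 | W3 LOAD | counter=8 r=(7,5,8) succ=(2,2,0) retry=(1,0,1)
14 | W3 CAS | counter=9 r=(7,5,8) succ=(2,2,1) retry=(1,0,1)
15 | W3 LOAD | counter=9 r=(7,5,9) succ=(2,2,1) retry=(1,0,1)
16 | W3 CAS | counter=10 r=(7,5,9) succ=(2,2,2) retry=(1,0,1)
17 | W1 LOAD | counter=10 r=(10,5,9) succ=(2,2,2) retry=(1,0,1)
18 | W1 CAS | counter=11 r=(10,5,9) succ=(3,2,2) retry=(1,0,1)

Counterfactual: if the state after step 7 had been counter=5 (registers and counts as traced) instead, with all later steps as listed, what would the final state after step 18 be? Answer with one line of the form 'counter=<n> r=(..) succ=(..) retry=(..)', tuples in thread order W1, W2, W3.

counter=9 r=(8,5,7) succ=(2,2,2) retry=(2,0,1)

state after step 7 := counter=5 r=(6,5,0) succ=(0,2,0) retry=(1,0,0)
8 | W3 LOAD | counter=5 r=(6,5,5) succ=(0,2,0) retry=(1,0,0)
9 | W1 CAS | counter=5 r=(6,5,5) succ=(0,2,0) retry=(2,0,0)
10 | W1 LOAD | counter=5 r=(5,5,5) succ=(0,2,0) retry=(2,0,0)
11 | W1 CAS | counter=6 r=(5,5,5) succ=(1,2,0) retry=(2,0,0)
12 | W3 CAS | counter=6 r=(5,5,5) succ=(1,2,0) retry=(2,0,1)
13 | W3 LOAD | counter=6 r=(5,5,6) succ=(1,2,0) retry=(2,0,1)
14 | W3 CAS | counter=7 r=(5,5,6) succ=(1,2,1) retry=(2,0,1)
15 | W3 LOAD | counter=7 r=(5,5,7) succ=(1,2,1) retry=(2,0,1)
16 | W3 CAS | counter=8 r=(5,5,7) succ=(1,2,2) retry=(2,0,1)
17 | W1 LOAD | counter=8 r=(8,5,7) succ=(1,2,2) retry=(2,0,1)
18 | W1 CAS | counter=9 r=(8,5,7) succ=(2,2,2) retry=(2,0,1)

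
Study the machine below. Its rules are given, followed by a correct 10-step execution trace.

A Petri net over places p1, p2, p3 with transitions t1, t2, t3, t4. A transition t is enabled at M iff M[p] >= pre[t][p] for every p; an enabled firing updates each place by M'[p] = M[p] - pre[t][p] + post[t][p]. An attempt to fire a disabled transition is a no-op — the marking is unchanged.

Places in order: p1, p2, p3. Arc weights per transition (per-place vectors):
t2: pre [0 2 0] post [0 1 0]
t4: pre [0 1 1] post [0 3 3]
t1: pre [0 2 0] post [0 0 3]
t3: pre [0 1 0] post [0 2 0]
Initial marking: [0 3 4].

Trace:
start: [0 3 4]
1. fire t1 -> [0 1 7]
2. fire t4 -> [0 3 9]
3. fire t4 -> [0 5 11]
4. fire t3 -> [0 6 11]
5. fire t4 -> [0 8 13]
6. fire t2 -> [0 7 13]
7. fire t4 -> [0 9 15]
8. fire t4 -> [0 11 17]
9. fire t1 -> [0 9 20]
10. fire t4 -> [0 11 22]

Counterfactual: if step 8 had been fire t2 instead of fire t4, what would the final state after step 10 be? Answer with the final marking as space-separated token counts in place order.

(re-executing from step 8 with the substitution; state before step 8: [0 9 15])
8. fire t2 -> [0 8 15]
9. fire t1 -> [0 6 18]
10. fire t4 -> [0 8 20]

0 8 20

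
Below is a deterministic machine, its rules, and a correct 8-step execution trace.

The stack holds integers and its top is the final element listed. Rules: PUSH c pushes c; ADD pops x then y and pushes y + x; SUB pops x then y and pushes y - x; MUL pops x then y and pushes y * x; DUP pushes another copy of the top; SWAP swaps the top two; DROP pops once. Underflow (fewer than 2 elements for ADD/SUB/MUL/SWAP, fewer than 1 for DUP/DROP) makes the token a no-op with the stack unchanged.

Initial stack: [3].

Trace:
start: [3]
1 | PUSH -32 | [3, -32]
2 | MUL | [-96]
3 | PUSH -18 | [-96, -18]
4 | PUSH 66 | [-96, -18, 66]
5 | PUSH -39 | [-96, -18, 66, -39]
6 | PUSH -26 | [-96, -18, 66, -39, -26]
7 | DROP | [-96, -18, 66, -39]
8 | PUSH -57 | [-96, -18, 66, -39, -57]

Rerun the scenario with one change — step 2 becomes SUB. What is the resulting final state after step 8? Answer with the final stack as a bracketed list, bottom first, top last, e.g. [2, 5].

[35, -18, 66, -39, -57]

(re-executing from step 2 with the substitution; state before step 2: [3, -32])
2 | SUB | [35]
3 | PUSH -18 | [35, -18]
4 | PUSH 66 | [35, -18, 66]
5 | PUSH -39 | [35, -18, 66, -39]
6 | PUSH -26 | [35, -18, 66, -39, -26]
7 | DROP | [35, -18, 66, -39]
8 | PUSH -57 | [35, -18, 66, -39, -57]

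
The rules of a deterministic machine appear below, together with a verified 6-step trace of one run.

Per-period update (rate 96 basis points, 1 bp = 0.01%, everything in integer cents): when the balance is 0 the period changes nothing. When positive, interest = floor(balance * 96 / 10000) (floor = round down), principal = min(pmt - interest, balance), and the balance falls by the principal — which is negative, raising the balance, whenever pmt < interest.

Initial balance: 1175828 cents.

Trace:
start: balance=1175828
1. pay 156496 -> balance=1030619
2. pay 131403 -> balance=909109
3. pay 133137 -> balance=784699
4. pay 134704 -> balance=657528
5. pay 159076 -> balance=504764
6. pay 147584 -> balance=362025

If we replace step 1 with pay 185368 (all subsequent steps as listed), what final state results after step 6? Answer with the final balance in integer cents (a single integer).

331740

(re-executing from step 1 with the substitution; state before step 1: balance=1175828)
1. pay 185368 -> balance=1001747
2. pay 131403 -> balance=879960
3. pay 133137 -> balance=755270
4. pay 134704 -> balance=627816
5. pay 159076 -> balance=474767
6. pay 147584 -> balance=331740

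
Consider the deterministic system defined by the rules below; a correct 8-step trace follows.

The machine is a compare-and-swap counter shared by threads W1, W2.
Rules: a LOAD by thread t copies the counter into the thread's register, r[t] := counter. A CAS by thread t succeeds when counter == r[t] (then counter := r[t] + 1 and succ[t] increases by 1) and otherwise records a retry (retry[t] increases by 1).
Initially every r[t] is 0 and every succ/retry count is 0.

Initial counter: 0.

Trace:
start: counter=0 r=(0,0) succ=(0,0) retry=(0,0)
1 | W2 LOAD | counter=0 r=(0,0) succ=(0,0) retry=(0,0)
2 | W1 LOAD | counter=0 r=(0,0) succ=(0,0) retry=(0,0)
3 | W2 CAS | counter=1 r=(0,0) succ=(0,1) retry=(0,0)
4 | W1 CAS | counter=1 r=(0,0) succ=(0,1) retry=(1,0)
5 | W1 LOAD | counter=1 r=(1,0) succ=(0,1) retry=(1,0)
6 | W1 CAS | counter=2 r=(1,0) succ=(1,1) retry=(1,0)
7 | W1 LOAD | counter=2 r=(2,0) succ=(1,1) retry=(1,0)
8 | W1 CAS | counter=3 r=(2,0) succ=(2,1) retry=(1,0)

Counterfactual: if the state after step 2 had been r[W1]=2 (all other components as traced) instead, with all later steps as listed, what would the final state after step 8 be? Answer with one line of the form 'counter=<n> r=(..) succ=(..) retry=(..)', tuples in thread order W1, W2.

state after step 2 := counter=0 r=(2,0) succ=(0,0) retry=(0,0)
3 | W2 CAS | counter=1 r=(2,0) succ=(0,1) retry=(0,0)
4 | W1 CAS | counter=1 r=(2,0) succ=(0,1) retry=(1,0)
5 | W1 LOAD | counter=1 r=(1,0) succ=(0,1) retry=(1,0)
6 | W1 CAS | counter=2 r=(1,0) succ=(1,1) retry=(1,0)
7 | W1 LOAD | counter=2 r=(2,0) succ=(1,1) retry=(1,0)
8 | W1 CAS | counter=3 r=(2,0) succ=(2,1) retry=(1,0)

counter=3 r=(2,0) succ=(2,1) retry=(1,0)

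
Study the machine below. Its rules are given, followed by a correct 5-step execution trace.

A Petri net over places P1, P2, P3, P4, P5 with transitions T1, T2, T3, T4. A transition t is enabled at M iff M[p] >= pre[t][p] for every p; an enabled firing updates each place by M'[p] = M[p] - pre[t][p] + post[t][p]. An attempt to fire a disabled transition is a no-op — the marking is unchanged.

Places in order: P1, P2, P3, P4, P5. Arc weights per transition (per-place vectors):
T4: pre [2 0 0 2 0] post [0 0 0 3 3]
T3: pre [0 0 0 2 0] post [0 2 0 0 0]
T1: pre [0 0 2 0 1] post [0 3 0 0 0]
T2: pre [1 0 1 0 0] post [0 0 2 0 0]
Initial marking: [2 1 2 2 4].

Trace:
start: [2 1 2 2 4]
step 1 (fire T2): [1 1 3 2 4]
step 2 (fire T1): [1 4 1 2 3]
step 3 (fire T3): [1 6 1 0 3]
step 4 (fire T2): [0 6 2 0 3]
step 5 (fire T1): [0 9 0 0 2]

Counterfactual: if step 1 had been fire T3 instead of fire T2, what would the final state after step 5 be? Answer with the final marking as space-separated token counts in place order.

(re-executing from step 1 with the substitution; state before step 1: [2 1 2 2 4])
step 1 (fire T3): [2 3 2 0 4]
step 2 (fire T1): [2 6 0 0 3]
step 3 (fire T3): [2 6 0 0 3]
step 4 (fire T2): [2 6 0 0 3]
step 5 (fire T1): [2 6 0 0 3]

2 6 0 0 3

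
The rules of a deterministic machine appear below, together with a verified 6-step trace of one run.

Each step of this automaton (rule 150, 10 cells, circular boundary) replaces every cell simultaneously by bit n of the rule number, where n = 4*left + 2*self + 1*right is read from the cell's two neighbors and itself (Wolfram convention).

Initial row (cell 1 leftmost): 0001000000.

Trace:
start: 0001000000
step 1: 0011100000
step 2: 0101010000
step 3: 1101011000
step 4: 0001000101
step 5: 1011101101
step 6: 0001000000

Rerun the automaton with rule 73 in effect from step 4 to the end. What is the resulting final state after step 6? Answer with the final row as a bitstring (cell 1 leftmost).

(re-executing steps 4..6 under rule 73; state before step 4: 1101011000)
step 4: 1100011010
step 5: 1101011000
step 6: 1100011010

1100011010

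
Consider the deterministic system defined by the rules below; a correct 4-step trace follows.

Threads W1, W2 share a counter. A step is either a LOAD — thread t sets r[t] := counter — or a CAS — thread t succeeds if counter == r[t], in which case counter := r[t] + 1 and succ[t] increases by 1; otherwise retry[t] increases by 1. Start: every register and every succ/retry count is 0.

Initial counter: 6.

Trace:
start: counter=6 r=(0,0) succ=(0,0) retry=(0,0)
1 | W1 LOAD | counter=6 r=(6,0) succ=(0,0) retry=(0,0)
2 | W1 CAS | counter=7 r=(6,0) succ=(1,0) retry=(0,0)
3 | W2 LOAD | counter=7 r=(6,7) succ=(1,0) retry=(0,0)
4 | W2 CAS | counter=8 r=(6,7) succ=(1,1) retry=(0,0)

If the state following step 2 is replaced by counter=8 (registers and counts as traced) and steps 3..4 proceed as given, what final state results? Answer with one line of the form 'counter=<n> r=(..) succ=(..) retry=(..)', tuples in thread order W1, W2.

counter=9 r=(6,8) succ=(1,1) retry=(0,0)

state after step 2 := counter=8 r=(6,0) succ=(1,0) retry=(0,0)
3 | W2 LOAD | counter=8 r=(6,8) succ=(1,0) retry=(0,0)
4 | W2 CAS | counter=9 r=(6,8) succ=(1,1) retry=(0,0)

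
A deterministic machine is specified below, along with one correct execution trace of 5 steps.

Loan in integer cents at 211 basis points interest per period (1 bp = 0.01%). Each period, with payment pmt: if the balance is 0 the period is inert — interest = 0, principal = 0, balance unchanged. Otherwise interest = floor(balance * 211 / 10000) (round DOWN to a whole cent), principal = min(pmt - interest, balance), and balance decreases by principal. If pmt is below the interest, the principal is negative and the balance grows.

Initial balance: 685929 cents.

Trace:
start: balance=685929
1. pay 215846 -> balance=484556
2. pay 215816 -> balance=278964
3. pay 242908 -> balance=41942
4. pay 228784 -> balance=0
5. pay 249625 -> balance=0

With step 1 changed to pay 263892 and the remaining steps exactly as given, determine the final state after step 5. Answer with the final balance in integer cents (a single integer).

(re-executing from step 1 with the substitution; state before step 1: balance=685929)
1. pay 263892 -> balance=436510
2. pay 215816 -> balance=229904
3. pay 242908 -> balance=0
4. pay 228784 -> balance=0
5. pay 249625 -> balance=0

0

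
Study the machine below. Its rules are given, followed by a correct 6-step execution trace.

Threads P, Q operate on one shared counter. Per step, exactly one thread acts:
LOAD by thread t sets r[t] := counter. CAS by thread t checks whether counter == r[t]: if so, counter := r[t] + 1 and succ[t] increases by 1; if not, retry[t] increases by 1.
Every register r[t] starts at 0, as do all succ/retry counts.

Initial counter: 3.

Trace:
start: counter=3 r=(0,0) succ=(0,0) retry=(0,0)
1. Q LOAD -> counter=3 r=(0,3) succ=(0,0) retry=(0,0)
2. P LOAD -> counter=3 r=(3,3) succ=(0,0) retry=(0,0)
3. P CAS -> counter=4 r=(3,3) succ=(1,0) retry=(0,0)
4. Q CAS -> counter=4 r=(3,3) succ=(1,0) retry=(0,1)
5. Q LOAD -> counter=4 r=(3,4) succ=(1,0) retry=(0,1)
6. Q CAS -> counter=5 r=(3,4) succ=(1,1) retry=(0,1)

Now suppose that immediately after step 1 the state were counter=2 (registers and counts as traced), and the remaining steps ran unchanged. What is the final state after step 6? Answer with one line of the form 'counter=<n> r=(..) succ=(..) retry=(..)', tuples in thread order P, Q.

state after step 1 := counter=2 r=(0,3) succ=(0,0) retry=(0,0)
2. P LOAD -> counter=2 r=(2,3) succ=(0,0) retry=(0,0)
3. P CAS -> counter=3 r=(2,3) succ=(1,0) retry=(0,0)
4. Q CAS -> counter=4 r=(2,3) succ=(1,1) retry=(0,0)
5. Q LOAD -> counter=4 r=(2,4) succ=(1,1) retry=(0,0)
6. Q CAS -> counter=5 r=(2,4) succ=(1,2) retry=(0,0)

counter=5 r=(2,4) succ=(1,2) retry=(0,0)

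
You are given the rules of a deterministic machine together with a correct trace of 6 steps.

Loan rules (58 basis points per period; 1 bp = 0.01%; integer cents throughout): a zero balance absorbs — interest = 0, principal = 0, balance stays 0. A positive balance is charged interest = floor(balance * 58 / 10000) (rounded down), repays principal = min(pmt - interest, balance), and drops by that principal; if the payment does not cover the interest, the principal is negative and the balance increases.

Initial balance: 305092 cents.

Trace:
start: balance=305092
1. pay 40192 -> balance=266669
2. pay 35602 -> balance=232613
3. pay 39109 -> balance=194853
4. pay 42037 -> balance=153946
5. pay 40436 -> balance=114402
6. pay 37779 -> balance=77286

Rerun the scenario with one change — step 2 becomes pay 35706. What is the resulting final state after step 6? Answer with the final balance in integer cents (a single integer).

(re-executing from step 2 with the substitution; state before step 2: balance=266669)
2. pay 35706 -> balance=232509
3. pay 39109 -> balance=194748
4. pay 42037 -> balance=153840
5. pay 40436 -> balance=114296
6. pay 37779 -> balance=77179

77179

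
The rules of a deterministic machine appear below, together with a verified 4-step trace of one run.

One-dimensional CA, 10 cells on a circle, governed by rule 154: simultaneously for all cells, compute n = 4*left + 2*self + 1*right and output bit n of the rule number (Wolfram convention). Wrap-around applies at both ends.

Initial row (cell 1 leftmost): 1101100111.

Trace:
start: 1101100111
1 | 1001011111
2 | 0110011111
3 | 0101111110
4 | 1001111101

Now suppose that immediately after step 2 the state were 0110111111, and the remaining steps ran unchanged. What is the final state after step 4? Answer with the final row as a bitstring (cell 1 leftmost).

1011111101

state after step 2 := 0110111111
3 | 0100111110
4 | 1011111101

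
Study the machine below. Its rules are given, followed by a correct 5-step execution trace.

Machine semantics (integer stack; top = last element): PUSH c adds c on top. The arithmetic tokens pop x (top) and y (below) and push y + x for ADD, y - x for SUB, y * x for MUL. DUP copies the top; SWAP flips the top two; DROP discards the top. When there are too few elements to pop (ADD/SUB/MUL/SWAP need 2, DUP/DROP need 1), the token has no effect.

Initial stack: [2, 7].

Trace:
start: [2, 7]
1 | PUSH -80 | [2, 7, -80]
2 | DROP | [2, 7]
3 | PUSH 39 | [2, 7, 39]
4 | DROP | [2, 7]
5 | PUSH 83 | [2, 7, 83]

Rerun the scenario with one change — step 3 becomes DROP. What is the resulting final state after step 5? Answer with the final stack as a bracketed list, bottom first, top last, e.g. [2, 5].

[83]

(re-executing from step 3 with the substitution; state before step 3: [2, 7])
3 | DROP | [2]
4 | DROP | []
5 | PUSH 83 | [83]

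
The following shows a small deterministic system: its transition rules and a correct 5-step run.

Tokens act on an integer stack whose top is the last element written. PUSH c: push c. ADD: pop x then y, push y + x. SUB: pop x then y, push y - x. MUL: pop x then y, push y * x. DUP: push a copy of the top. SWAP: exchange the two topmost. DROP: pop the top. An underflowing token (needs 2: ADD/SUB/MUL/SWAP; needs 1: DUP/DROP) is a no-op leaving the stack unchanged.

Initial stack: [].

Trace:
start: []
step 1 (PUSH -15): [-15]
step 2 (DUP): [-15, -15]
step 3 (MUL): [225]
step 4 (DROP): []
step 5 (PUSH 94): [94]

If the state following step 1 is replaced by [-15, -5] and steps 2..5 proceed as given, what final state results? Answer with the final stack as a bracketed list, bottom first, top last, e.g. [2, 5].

state after step 1 := [-15, -5]
step 2 (DUP): [-15, -5, -5]
step 3 (MUL): [-15, 25]
step 4 (DROP): [-15]
step 5 (PUSH 94): [-15, 94]

[-15, 94]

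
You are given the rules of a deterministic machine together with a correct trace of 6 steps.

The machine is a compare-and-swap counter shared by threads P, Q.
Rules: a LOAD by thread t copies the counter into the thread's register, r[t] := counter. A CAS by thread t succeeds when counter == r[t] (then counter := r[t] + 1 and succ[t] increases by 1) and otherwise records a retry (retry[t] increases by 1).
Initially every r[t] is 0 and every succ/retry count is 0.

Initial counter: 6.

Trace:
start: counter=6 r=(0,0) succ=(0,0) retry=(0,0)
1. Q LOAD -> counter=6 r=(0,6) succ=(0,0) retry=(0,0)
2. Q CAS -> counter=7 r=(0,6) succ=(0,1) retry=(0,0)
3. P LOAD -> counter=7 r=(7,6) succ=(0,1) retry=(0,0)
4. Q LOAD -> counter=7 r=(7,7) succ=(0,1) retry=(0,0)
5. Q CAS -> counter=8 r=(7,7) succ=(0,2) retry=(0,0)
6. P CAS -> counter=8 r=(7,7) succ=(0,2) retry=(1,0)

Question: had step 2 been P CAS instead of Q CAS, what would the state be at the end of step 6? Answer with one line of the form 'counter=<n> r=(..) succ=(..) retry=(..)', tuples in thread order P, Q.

(re-executing from step 2 with the substitution; state before step 2: counter=6 r=(0,6) succ=(0,0) retry=(0,0))
2. P CAS -> counter=6 r=(0,6) succ=(0,0) retry=(1,0)
3. P LOAD -> counter=6 r=(6,6) succ=(0,0) retry=(1,0)
4. Q LOAD -> counter=6 r=(6,6) succ=(0,0) retry=(1,0)
5. Q CAS -> counter=7 r=(6,6) succ=(0,1) retry=(1,0)
6. P CAS -> counter=7 r=(6,6) succ=(0,1) retry=(2,0)

counter=7 r=(6,6) succ=(0,1) retry=(2,0)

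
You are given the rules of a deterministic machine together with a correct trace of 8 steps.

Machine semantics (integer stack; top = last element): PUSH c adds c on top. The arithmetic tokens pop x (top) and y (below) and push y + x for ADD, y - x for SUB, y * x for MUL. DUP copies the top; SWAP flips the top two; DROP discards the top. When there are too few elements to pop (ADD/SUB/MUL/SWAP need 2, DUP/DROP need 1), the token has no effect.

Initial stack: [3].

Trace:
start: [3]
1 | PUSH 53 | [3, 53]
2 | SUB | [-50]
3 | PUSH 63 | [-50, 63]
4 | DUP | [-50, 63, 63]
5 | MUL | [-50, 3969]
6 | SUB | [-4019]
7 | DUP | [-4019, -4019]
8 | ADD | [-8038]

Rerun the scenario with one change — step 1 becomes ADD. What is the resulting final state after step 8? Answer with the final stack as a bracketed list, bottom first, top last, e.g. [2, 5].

(re-executing from step 1 with the substitution; state before step 1: [3])
1 | ADD | [3]
2 | SUB | [3]
3 | PUSH 63 | [3, 63]
4 | DUP | [3, 63, 63]
5 | MUL | [3, 3969]
6 | SUB | [-3966]
7 | DUP | [-3966, -3966]
8 | ADD | [-7932]

[-7932]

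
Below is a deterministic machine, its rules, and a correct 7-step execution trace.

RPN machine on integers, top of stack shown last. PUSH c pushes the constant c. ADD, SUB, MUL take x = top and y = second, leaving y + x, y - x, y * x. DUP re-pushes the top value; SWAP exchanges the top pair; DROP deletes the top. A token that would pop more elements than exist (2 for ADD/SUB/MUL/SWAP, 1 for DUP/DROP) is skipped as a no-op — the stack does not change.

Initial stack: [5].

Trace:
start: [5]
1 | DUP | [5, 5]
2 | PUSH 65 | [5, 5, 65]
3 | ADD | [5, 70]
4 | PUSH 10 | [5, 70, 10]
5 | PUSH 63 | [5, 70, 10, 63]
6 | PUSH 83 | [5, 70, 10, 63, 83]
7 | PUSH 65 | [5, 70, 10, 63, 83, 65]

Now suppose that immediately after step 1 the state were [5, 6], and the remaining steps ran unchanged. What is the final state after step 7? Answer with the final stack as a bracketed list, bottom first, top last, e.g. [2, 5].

state after step 1 := [5, 6]
2 | PUSH 65 | [5, 6, 65]
3 | ADD | [5, 71]
4 | PUSH 10 | [5, 71, 10]
5 | PUSH 63 | [5, 71, 10, 63]
6 | PUSH 83 | [5, 71, 10, 63, 83]
7 | PUSH 65 | [5, 71, 10, 63, 83, 65]

[5, 71, 10, 63, 83, 65]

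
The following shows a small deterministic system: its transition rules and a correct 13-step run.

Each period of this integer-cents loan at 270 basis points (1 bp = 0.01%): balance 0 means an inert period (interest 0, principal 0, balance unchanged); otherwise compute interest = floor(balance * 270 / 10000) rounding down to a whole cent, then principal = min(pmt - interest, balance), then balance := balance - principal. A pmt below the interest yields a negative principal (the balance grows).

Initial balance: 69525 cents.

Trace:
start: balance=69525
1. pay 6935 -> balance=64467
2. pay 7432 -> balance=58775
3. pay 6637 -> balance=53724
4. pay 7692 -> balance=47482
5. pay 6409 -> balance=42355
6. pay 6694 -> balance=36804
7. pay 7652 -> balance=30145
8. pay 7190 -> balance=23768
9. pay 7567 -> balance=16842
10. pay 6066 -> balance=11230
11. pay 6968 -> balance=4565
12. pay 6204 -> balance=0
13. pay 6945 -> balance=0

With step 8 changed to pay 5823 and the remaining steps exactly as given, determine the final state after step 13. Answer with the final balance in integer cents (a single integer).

(re-executing from step 8 with the substitution; state before step 8: balance=30145)
8. pay 5823 -> balance=25135
9. pay 7567 -> balance=18246
10. pay 6066 -> balance=12672
11. pay 6968 -> balance=6046
12. pay 6204 -> balance=5
13. pay 6945 -> balance=0

0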